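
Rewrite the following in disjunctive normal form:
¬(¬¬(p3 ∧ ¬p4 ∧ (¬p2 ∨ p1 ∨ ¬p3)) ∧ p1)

¬p3 ∨ p4 ∨ ¬p1

¬(¬¬(p3 ∧ ¬p4 ∧ (¬p2 ∨ p1 ∨ ¬p3)) ∧ p1)
⇔ ¬¬¬(p3 ∧ ¬p4 ∧ (¬p2 ∨ p1 ∨ ¬p3)) ∨ ¬p1   — De Morgan
⇔ ¬(p3 ∧ ¬p4 ∧ (¬p2 ∨ p1 ∨ ¬p3)) ∨ ¬p1   — double negation
⇔ ¬p3 ∨ ¬¬p4 ∨ ¬(¬p2 ∨ p1 ∨ ¬p3) ∨ ¬p1   — De Morgan
⇔ ¬p3 ∨ p4 ∨ ¬(¬p2 ∨ p1 ∨ ¬p3) ∨ ¬p1   — double negation
⇔ ¬p3 ∨ p4 ∨ (¬¬p2 ∧ ¬p1 ∧ ¬¬p3) ∨ ¬p1   — De Morgan
⇔ ¬p3 ∨ p4 ∨ (p2 ∧ ¬p1 ∧ ¬¬p3) ∨ ¬p1   — double negation
⇔ ¬p3 ∨ p4 ∨ (p2 ∧ ¬p1 ∧ p3) ∨ ¬p1   — double negation
⇔ ¬p3 ∨ p4 ∨ ¬p1   — simplify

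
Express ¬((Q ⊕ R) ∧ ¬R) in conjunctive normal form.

¬Q ∨ R

¬((Q ⊕ R) ∧ ¬R)
⇔ ¬((Q ∨ R) ∧ ¬(Q ∧ R) ∧ ¬R)   [expand ⊕]
⇔ ¬(Q ∨ R) ∨ ¬¬(Q ∧ R) ∨ ¬¬R   [De Morgan]
⇔ (¬Q ∧ ¬R) ∨ ¬¬(Q ∧ R) ∨ ¬¬R   [De Morgan]
⇔ (¬Q ∧ ¬R) ∨ (Q ∧ R) ∨ ¬¬R   [double negation]
⇔ (¬Q ∧ ¬R) ∨ (Q ∧ R) ∨ R   [double negation]
⇔ (¬Q ∨ Q ∨ R) ∧ (¬Q ∨ R ∨ R) ∧ (¬R ∨ Q ∨ R) ∧ (¬R ∨ R ∨ R)   [distribute ∨ over ∧]
⇔ ¬Q ∨ R   [simplify]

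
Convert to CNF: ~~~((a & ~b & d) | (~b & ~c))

(~a | b | ~d) & (b | c)

~~~((a & ~b & d) | (~b & ~c))
≡ ~((a & ~b & d) | (~b & ~c))   [double negation]
≡ ~(a & ~b & d) & ~(~b & ~c)   [De Morgan]
≡ (~a | ~~b | ~d) & ~(~b & ~c)   [De Morgan]
≡ (~a | b | ~d) & ~(~b & ~c)   [double negation]
≡ (~a | b | ~d) & (~~b | ~~c)   [De Morgan]
≡ (~a | b | ~d) & (b | ~~c)   [double negation]
≡ (~a | b | ~d) & (b | c)   [double negation]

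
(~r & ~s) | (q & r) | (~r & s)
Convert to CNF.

(~r & ~s) | (q & r) | (~r & s)
⇔ (~r | q | ~r) & (~r | q | s) & (~r | r | ~r) & (~r | r | s) & (~s | q | ~r) & (~s | q | s) & (~s | r | ~r) & (~s | r | s)   — distribute | over &
⇔ ~r | q   — simplify

~r | q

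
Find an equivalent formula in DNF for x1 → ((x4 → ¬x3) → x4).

x1 → ((x4 → ¬x3) → x4)
= ¬x1 ∨ ((x4 → ¬x3) → x4)   [eliminate →]
= ¬x1 ∨ ¬(x4 → ¬x3) ∨ x4   [eliminate →]
= ¬x1 ∨ ¬(¬x4 ∨ ¬x3) ∨ x4   [eliminate →]
= ¬x1 ∨ ¬¬x4 ∧ ¬¬x3 ∨ x4   [De Morgan]
= ¬x1 ∨ x4 ∧ ¬¬x3 ∨ x4   [double negation]
= ¬x1 ∨ x4 ∧ x3 ∨ x4   [double negation]
= ¬x1 ∨ x4   [simplify]

¬x1 ∨ x4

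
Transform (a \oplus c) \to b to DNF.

(a \oplus c) \to b
= \lnot (a \oplus c) \lor b   [eliminate \to]
= \lnot ((a \land \lnot c) \lor (\lnot a \land c)) \lor b   [expand \oplus]
= (\lnot (a \land \lnot c) \land \lnot (\lnot a \land c)) \lor b   [De Morgan]
= ((\lnot a \lor \lnot \lnot c) \land \lnot (\lnot a \land c)) \lor b   [De Morgan]
= ((\lnot a \lor c) \land \lnot (\lnot a \land c)) \lor b   [double negation]
= ((\lnot a \lor c) \land (\lnot \lnot a \lor \lnot c)) \lor b   [De Morgan]
= ((\lnot a \lor c) \land (a \lor \lnot c)) \lor b   [double negation]
= (\lnot a \land a) \lor (\lnot a \land \lnot c) \lor (c \land a) \lor (c \land \lnot c) \lor b   [distribute \land over \lor]
= (\lnot a \land \lnot c) \lor (c \land a) \lor b   [simplify]

(\lnot a \land \lnot c) \lor (c \land a) \lor b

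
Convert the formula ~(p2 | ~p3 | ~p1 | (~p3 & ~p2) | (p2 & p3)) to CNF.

~p2 & p3 & p1

~(p2 | ~p3 | ~p1 | (~p3 & ~p2) | (p2 & p3))
≡ ~p2 & ~~p3 & ~~p1 & ~(~p3 & ~p2) & ~(p2 & p3)   — De Morgan
≡ ~p2 & p3 & ~~p1 & ~(~p3 & ~p2) & ~(p2 & p3)   — double negation
≡ ~p2 & p3 & p1 & ~(~p3 & ~p2) & ~(p2 & p3)   — double negation
≡ ~p2 & p3 & p1 & (~~p3 | ~~p2) & ~(p2 & p3)   — De Morgan
≡ ~p2 & p3 & p1 & (p3 | ~~p2) & ~(p2 & p3)   — double negation
≡ ~p2 & p3 & p1 & (p3 | p2) & ~(p2 & p3)   — double negation
≡ ~p2 & p3 & p1 & (p3 | p2) & (~p2 | ~p3)   — De Morgan
≡ ~p2 & p3 & p1   — simplify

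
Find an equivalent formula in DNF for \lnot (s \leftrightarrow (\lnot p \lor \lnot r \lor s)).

\lnot (s \leftrightarrow (\lnot p \lor \lnot r \lor s))
= \lnot ((s \to (\lnot p \lor \lnot r \lor s)) \land ((\lnot p \lor \lnot r \lor s) \to s))   [eliminate \leftrightarrow]
= \lnot ((\lnot s \lor \lnot p \lor \lnot r \lor s) \land ((\lnot p \lor \lnot r \lor s) \to s))   [eliminate \to]
= \lnot ((\lnot s \lor \lnot p \lor \lnot r \lor s) \land (\lnot (\lnot p \lor \lnot r \lor s) \lor s))   [eliminate \to]
= \lnot (\lnot s \lor \lnot p \lor \lnot r \lor s) \lor \lnot (\lnot (\lnot p \lor \lnot r \lor s) \lor s)   [De Morgan]
= (\lnot \lnot s \land \lnot \lnot p \land \lnot \lnot r \land \lnot s) \lor \lnot (\lnot (\lnot p \lor \lnot r \lor s) \lor s)   [De Morgan]
= (s \land \lnot \lnot p \land \lnot \lnot r \land \lnot s) \lor \lnot (\lnot (\lnot p \lor \lnot r \lor s) \lor s)   [double negation]
= (s \land p \land \lnot \lnot r \land \lnot s) \lor \lnot (\lnot (\lnot p \lor \lnot r \lor s) \lor s)   [double negation]
= (s \land p \land r \land \lnot s) \lor \lnot (\lnot (\lnot p \lor \lnot r \lor s) \lor s)   [double negation]
= (s \land p \land r \land \lnot s) \lor (\lnot \lnot (\lnot p \lor \lnot r \lor s) \land \lnot s)   [De Morgan]
= (s \land p \land r \land \lnot s) \lor ((\lnot p \lor \lnot r \lor s) \land \lnot s)   [double negation]
= (s \land p \land r \land \lnot s) \lor (\lnot p \land \lnot s) \lor (\lnot r \land \lnot s) \lor (s \land \lnot s)   [distribute \land over \lor]
= (\lnot p \land \lnot s) \lor (\lnot r \land \lnot s)   [simplify]

(\lnot p \land \lnot s) \lor (\lnot r \land \lnot s)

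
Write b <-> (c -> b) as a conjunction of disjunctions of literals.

c | b

b <-> (c -> b)
≡ (b -> (c -> b)) & ((c -> b) -> b)   [eliminate <->]
≡ (~b | (c -> b)) & ((c -> b) -> b)   [eliminate ->]
≡ (~b | ~c | b) & ((c -> b) -> b)   [eliminate ->]
≡ (~b | ~c | b) & (~(c -> b) | b)   [eliminate ->]
≡ (~b | ~c | b) & (~(~c | b) | b)   [eliminate ->]
≡ (~b | ~c | b) & ((~~c & ~b) | b)   [De Morgan]
≡ (~b | ~c | b) & ((c & ~b) | b)   [double negation]
≡ (~b | ~c | b) & (c | b) & (~b | b)   [distribute | over &]
≡ c | b   [simplify]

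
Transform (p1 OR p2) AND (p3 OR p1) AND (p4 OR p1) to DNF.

(p1 OR p2) AND (p3 OR p1) AND (p4 OR p1)
⇔ (p1 AND p3 AND p4) OR (p1 AND p3 AND p1) OR (p1 AND p1 AND p4) OR (p1 AND p1 AND p1) OR (p2 AND p3 AND p4) OR (p2 AND p3 AND p1) OR (p2 AND p1 AND p4) OR (p2 AND p1 AND p1)   [distribute AND over OR]
⇔ p1 OR (p2 AND p3 AND p4)   [simplify]

p1 OR (p2 AND p3 AND p4)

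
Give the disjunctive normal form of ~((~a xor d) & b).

(a & ~d) | (d & ~a) | ~b

~((~a xor d) & b)
≡ ~(((~a & ~d) | (~~a & d)) & b)   (expand xor)
≡ ~((~a & ~d) | (~~a & d)) | ~b   (De Morgan)
≡ (~(~a & ~d) & ~(~~a & d)) | ~b   (De Morgan)
≡ ((~~a | ~~d) & ~(~~a & d)) | ~b   (De Morgan)
≡ ((a | ~~d) & ~(~~a & d)) | ~b   (double negation)
≡ ((a | d) & ~(~~a & d)) | ~b   (double negation)
≡ ((a | d) & (~~~a | ~d)) | ~b   (De Morgan)
≡ ((a | d) & (~a | ~d)) | ~b   (double negation)
≡ (a & ~a) | (a & ~d) | (d & ~a) | (d & ~d) | ~b   (distribute & over |)
≡ (a & ~d) | (d & ~a) | ~b   (simplify)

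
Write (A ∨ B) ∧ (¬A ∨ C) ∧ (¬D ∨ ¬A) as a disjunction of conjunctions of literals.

(A ∧ C ∧ ¬D) ∨ (B ∧ ¬A) ∨ (B ∧ C ∧ ¬D)

(A ∨ B) ∧ (¬A ∨ C) ∧ (¬D ∨ ¬A)
= (A ∧ ¬A ∧ ¬D) ∨ (A ∧ ¬A ∧ ¬A) ∨ (A ∧ C ∧ ¬D) ∨ (A ∧ C ∧ ¬A) ∨ (B ∧ ¬A ∧ ¬D) ∨ (B ∧ ¬A ∧ ¬A) ∨ (B ∧ C ∧ ¬D) ∨ (B ∧ C ∧ ¬A)
= (A ∧ C ∧ ¬D) ∨ (B ∧ ¬A) ∨ (B ∧ C ∧ ¬D)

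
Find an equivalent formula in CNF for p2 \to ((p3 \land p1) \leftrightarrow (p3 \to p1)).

\lnot p2 \lor p3

p2 \to ((p3 \land p1) \leftrightarrow (p3 \to p1))
≡ \lnot p2 \lor ((p3 \land p1) \leftrightarrow (p3 \to p1))   — eliminate \to
≡ \lnot p2 \lor (((p3 \land p1) \to (p3 \to p1)) \land ((p3 \to p1) \to (p3 \land p1)))   — eliminate \leftrightarrow
≡ \lnot p2 \lor ((\lnot (p3 \land p1) \lor (p3 \to p1)) \land ((p3 \to p1) \to (p3 \land p1)))   — eliminate \to
≡ \lnot p2 \lor ((\lnot (p3 \land p1) \lor \lnot p3 \lor p1) \land ((p3 \to p1) \to (p3 \land p1)))   — eliminate \to
≡ \lnot p2 \lor ((\lnot (p3 \land p1) \lor \lnot p3 \lor p1) \land (\lnot (p3 \to p1) \lor (p3 \land p1)))   — eliminate \to
≡ \lnot p2 \lor ((\lnot (p3 \land p1) \lor \lnot p3 \lor p1) \land (\lnot (\lnot p3 \lor p1) \lor (p3 \land p1)))   — eliminate \to
≡ \lnot p2 \lor ((\lnot p3 \lor \lnot p1 \lor \lnot p3 \lor p1) \land (\lnot (\lnot p3 \lor p1) \lor (p3 \land p1)))   — De Morgan
≡ \lnot p2 \lor ((\lnot p3 \lor \lnot p1 \lor \lnot p3 \lor p1) \land ((\lnot \lnot p3 \land \lnot p1) \lor (p3 \land p1)))   — De Morgan
≡ \lnot p2 \lor ((\lnot p3 \lor \lnot p1 \lor \lnot p3 \lor p1) \land ((p3 \land \lnot p1) \lor (p3 \land p1)))   — double negation
≡ (\lnot p2 \lor \lnot p3 \lor \lnot p1 \lor \lnot p3 \lor p1) \land (\lnot p2 \lor p3 \lor p3) \land (\lnot p2 \lor p3 \lor p1) \land (\lnot p2 \lor \lnot p1 \lor p3) \land (\lnot p2 \lor \lnot p1 \lor p1)   — distribute \lor over \land
≡ \lnot p2 \lor p3   — simplify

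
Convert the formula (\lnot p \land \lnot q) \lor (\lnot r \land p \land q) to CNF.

(\lnot p \land \lnot q) \lor (\lnot r \land p \land q)
≡ (\lnot p \lor \lnot r) \land (\lnot p \lor p) \land (\lnot p \lor q) \land (\lnot q \lor \lnot r) \land (\lnot q \lor p) \land (\lnot q \lor q)
≡ (\lnot p \lor \lnot r) \land (\lnot p \lor q) \land (\lnot q \lor \lnot r) \land (\lnot q \lor p)

(\lnot p \lor \lnot r) \land (\lnot p \lor q) \land (\lnot q \lor \lnot r) \land (\lnot q \lor p)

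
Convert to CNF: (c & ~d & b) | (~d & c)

(c & ~d & b) | (~d & c)
⇔ (c | ~d) & (c | c) & (~d | ~d) & (~d | c) & (b | ~d) & (b | c)   (distribute | over &)
⇔ c & ~d   (simplify)

c & ~d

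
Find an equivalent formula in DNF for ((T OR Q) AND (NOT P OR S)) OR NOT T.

((T OR Q) AND (NOT P OR S)) OR NOT T
= (T AND NOT P) OR (T AND S) OR (Q AND NOT P) OR (Q AND S) OR NOT T   (distribute AND over OR)

(T AND NOT P) OR (T AND S) OR (Q AND NOT P) OR (Q AND S) OR NOT T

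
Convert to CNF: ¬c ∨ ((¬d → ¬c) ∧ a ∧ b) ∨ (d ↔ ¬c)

(¬c ∨ a ∨ ¬d) ∧ (¬c ∨ b ∨ ¬d)

¬c ∨ ((¬d → ¬c) ∧ a ∧ b) ∨ (d ↔ ¬c)
⇔ ¬c ∨ ((¬¬d ∨ ¬c) ∧ a ∧ b) ∨ (d ↔ ¬c)
⇔ ¬c ∨ ((¬¬d ∨ ¬c) ∧ a ∧ b) ∨ ((d → ¬c) ∧ (¬c → d))
⇔ ¬c ∨ ((¬¬d ∨ ¬c) ∧ a ∧ b) ∨ ((¬d ∨ ¬c) ∧ (¬c → d))
⇔ ¬c ∨ ((¬¬d ∨ ¬c) ∧ a ∧ b) ∨ ((¬d ∨ ¬c) ∧ (¬¬c ∨ d))
⇔ ¬c ∨ ((d ∨ ¬c) ∧ a ∧ b) ∨ ((¬d ∨ ¬c) ∧ (¬¬c ∨ d))
⇔ ¬c ∨ ((d ∨ ¬c) ∧ a ∧ b) ∨ ((¬d ∨ ¬c) ∧ (c ∨ d))
⇔ (¬c ∨ d ∨ ¬c ∨ ¬d ∨ ¬c) ∧ (¬c ∨ d ∨ ¬c ∨ c ∨ d) ∧ (¬c ∨ a ∨ ¬d ∨ ¬c) ∧ (¬c ∨ a ∨ c ∨ d) ∧ (¬c ∨ b ∨ ¬d ∨ ¬c) ∧ (¬c ∨ b ∨ c ∨ d)
⇔ (¬c ∨ a ∨ ¬d) ∧ (¬c ∨ b ∨ ¬d)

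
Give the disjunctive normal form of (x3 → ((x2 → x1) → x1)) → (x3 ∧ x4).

(x3 ∧ ¬x2 ∧ ¬x1) ∨ (x3 ∧ x4)

(x3 → ((x2 → x1) → x1)) → (x3 ∧ x4)
≡ ¬(x3 → ((x2 → x1) → x1)) ∨ (x3 ∧ x4)   [eliminate →]
≡ ¬(¬x3 ∨ ((x2 → x1) → x1)) ∨ (x3 ∧ x4)   [eliminate →]
≡ ¬(¬x3 ∨ ¬(x2 → x1) ∨ x1) ∨ (x3 ∧ x4)   [eliminate →]
≡ ¬(¬x3 ∨ ¬(¬x2 ∨ x1) ∨ x1) ∨ (x3 ∧ x4)   [eliminate →]
≡ (¬¬x3 ∧ ¬¬(¬x2 ∨ x1) ∧ ¬x1) ∨ (x3 ∧ x4)   [De Morgan]
≡ (x3 ∧ ¬¬(¬x2 ∨ x1) ∧ ¬x1) ∨ (x3 ∧ x4)   [double negation]
≡ (x3 ∧ (¬x2 ∨ x1) ∧ ¬x1) ∨ (x3 ∧ x4)   [double negation]
≡ (x3 ∧ ¬x2 ∧ ¬x1) ∨ (x3 ∧ x1 ∧ ¬x1) ∨ (x3 ∧ x4)   [distribute ∧ over ∨]
≡ (x3 ∧ ¬x2 ∧ ¬x1) ∨ (x3 ∧ x4)   [simplify]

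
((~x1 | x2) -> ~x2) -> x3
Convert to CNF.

x2 | x3

((~x1 | x2) -> ~x2) -> x3
= ~((~x1 | x2) -> ~x2) | x3   [eliminate ->]
= ~(~(~x1 | x2) | ~x2) | x3   [eliminate ->]
= (~~(~x1 | x2) & ~~x2) | x3   [De Morgan]
= ((~x1 | x2) & ~~x2) | x3   [double negation]
= ((~x1 | x2) & x2) | x3   [double negation]
= (~x1 | x2 | x3) & (x2 | x3)   [distribute | over &]
= x2 | x3   [simplify]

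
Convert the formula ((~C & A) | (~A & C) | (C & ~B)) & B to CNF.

(~C | ~A | ~B) & (A | C) & B

((~C & A) | (~A & C) | (C & ~B)) & B
≡ (~C | ~A | C) & (~C | ~A | ~B) & (~C | C | C) & (~C | C | ~B) & (A | ~A | C) & (A | ~A | ~B) & (A | C | C) & (A | C | ~B) & B
≡ (~C | ~A | ~B) & (A | C) & B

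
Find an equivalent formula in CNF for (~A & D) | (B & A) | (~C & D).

(~A | B | ~C) & (D | B) & (D | A)

(~A & D) | (B & A) | (~C & D)
≡ (~A | B | ~C) & (~A | B | D) & (~A | A | ~C) & (~A | A | D) & (D | B | ~C) & (D | B | D) & (D | A | ~C) & (D | A | D)   [distribute | over &]
≡ (~A | B | ~C) & (D | B) & (D | A)   [simplify]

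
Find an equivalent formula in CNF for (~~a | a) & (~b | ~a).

(~~a | a) & (~b | ~a)
≡ (a | a) & (~b | ~a)   [double negation]
≡ a & (~b | ~a)   [simplify]

a & (~b | ~a)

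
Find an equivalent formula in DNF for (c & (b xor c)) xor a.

(c & (b xor c)) xor a
≡ (c & (b xor c) & ~a) | (~(c & (b xor c)) & a)
≡ (c & ((b & ~c) | (~b & c)) & ~a) | (~(c & (b xor c)) & a)
≡ (c & ((b & ~c) | (~b & c)) & ~a) | (~(c & ((b & ~c) | (~b & c))) & a)
≡ (c & ((b & ~c) | (~b & c)) & ~a) | ((~c | ~((b & ~c) | (~b & c))) & a)
≡ (c & ((b & ~c) | (~b & c)) & ~a) | ((~c | (~(b & ~c) & ~(~b & c))) & a)
≡ (c & ((b & ~c) | (~b & c)) & ~a) | ((~c | ((~b | ~~c) & ~(~b & c))) & a)
≡ (c & ((b & ~c) | (~b & c)) & ~a) | ((~c | ((~b | c) & ~(~b & c))) & a)
≡ (c & ((b & ~c) | (~b & c)) & ~a) | ((~c | ((~b | c) & (~~b | ~c))) & a)
≡ (c & ((b & ~c) | (~b & c)) & ~a) | ((~c | ((~b | c) & (b | ~c))) & a)
≡ (c & b & ~c & ~a) | (c & ~b & c & ~a) | (~c & a) | (~b & b & a) | (~b & ~c & a) | (c & b & a) | (c & ~c & a)
≡ (c & ~b & ~a) | (~c & a) | (c & b & a)

(c & ~b & ~a) | (~c & a) | (c & b & a)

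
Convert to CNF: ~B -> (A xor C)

~B -> (A xor C)
≡ ~~B | (A xor C)
≡ ~~B | ((A | C) & ~(A & C))
≡ B | ((A | C) & ~(A & C))
≡ B | ((A | C) & (~A | ~C))
≡ (B | A | C) & (B | ~A | ~C)

(B | A | C) & (B | ~A | ~C)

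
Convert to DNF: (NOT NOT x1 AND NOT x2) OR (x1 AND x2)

(NOT NOT x1 AND NOT x2) OR (x1 AND x2)
≡ (x1 AND NOT x2) OR (x1 AND x2)   [double negation]

(x1 AND NOT x2) OR (x1 AND x2)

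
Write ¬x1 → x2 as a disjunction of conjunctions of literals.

¬x1 → x2
≡ ¬¬x1 ∨ x2   — eliminate →
≡ x1 ∨ x2   — double negation

x1 ∨ x2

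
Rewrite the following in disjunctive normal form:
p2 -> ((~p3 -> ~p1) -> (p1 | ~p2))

~p2 | p1

p2 -> ((~p3 -> ~p1) -> (p1 | ~p2))
≡ ~p2 | ((~p3 -> ~p1) -> (p1 | ~p2))   (eliminate ->)
≡ ~p2 | ~(~p3 -> ~p1) | p1 | ~p2   (eliminate ->)
≡ ~p2 | ~(~~p3 | ~p1) | p1 | ~p2   (eliminate ->)
≡ ~p2 | (~~~p3 & ~~p1) | p1 | ~p2   (De Morgan)
≡ ~p2 | (~p3 & ~~p1) | p1 | ~p2   (double negation)
≡ ~p2 | (~p3 & p1) | p1 | ~p2   (double negation)
≡ ~p2 | p1   (simplify)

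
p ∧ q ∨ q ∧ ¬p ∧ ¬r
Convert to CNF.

p ∧ q ∨ q ∧ ¬p ∧ ¬r
⇔ (p ∨ q) ∧ (p ∨ ¬p) ∧ (p ∨ ¬r) ∧ (q ∨ q) ∧ (q ∨ ¬p) ∧ (q ∨ ¬r)
⇔ (p ∨ ¬r) ∧ q

(p ∨ ¬r) ∧ q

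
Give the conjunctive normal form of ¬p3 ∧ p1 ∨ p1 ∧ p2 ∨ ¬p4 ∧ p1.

¬p3 ∧ p1 ∨ p1 ∧ p2 ∨ ¬p4 ∧ p1
⇔ (¬p3 ∨ p1 ∨ ¬p4) ∧ (¬p3 ∨ p1 ∨ p1) ∧ (¬p3 ∨ p2 ∨ ¬p4) ∧ (¬p3 ∨ p2 ∨ p1) ∧ (p1 ∨ p1 ∨ ¬p4) ∧ (p1 ∨ p1 ∨ p1) ∧ (p1 ∨ p2 ∨ ¬p4) ∧ (p1 ∨ p2 ∨ p1)   [distribute ∨ over ∧]
⇔ (¬p3 ∨ p2 ∨ ¬p4) ∧ p1   [simplify]

(¬p3 ∨ p2 ∨ ¬p4) ∧ p1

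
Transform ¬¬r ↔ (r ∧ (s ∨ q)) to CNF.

¬r ∨ s ∨ q

¬¬r ↔ (r ∧ (s ∨ q))
≡ (¬¬r → (r ∧ (s ∨ q))) ∧ ((r ∧ (s ∨ q)) → ¬¬r)
≡ (¬¬¬r ∨ (r ∧ (s ∨ q))) ∧ ((r ∧ (s ∨ q)) → ¬¬r)
≡ (¬¬¬r ∨ (r ∧ (s ∨ q))) ∧ (¬(r ∧ (s ∨ q)) ∨ ¬¬r)
≡ (¬r ∨ (r ∧ (s ∨ q))) ∧ (¬(r ∧ (s ∨ q)) ∨ ¬¬r)
≡ (¬r ∨ (r ∧ (s ∨ q))) ∧ (¬r ∨ ¬(s ∨ q) ∨ ¬¬r)
≡ (¬r ∨ (r ∧ (s ∨ q))) ∧ (¬r ∨ (¬s ∧ ¬q) ∨ ¬¬r)
≡ (¬r ∨ (r ∧ (s ∨ q))) ∧ (¬r ∨ (¬s ∧ ¬q) ∨ r)
≡ (¬r ∨ r) ∧ (¬r ∨ s ∨ q) ∧ (¬r ∨ ¬s ∨ r) ∧ (¬r ∨ ¬q ∨ r)
≡ ¬r ∨ s ∨ q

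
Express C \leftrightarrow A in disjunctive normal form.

(\lnot C \land \lnot A) \lor (A \land C)

C \leftrightarrow A
≡ (C \to A) \land (A \to C)   [eliminate \leftrightarrow]
≡ (\lnot C \lor A) \land (A \to C)   [eliminate \to]
≡ (\lnot C \lor A) \land (\lnot A \lor C)   [eliminate \to]
≡ (\lnot C \land \lnot A) \lor (\lnot C \land C) \lor (A \land \lnot A) \lor (A \land C)   [distribute \land over \lor]
≡ (\lnot C \land \lnot A) \lor (A \land C)   [simplify]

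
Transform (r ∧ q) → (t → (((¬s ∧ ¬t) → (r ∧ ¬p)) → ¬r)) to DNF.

¬r ∨ ¬q ∨ ¬t

(r ∧ q) → (t → (((¬s ∧ ¬t) → (r ∧ ¬p)) → ¬r))
⇔ ¬(r ∧ q) ∨ (t → (((¬s ∧ ¬t) → (r ∧ ¬p)) → ¬r))   [eliminate →]
⇔ ¬(r ∧ q) ∨ ¬t ∨ (((¬s ∧ ¬t) → (r ∧ ¬p)) → ¬r)   [eliminate →]
⇔ ¬(r ∧ q) ∨ ¬t ∨ ¬((¬s ∧ ¬t) → (r ∧ ¬p)) ∨ ¬r   [eliminate →]
⇔ ¬(r ∧ q) ∨ ¬t ∨ ¬(¬(¬s ∧ ¬t) ∨ (r ∧ ¬p)) ∨ ¬r   [eliminate →]
⇔ ¬r ∨ ¬q ∨ ¬t ∨ ¬(¬(¬s ∧ ¬t) ∨ (r ∧ ¬p)) ∨ ¬r   [De Morgan]
⇔ ¬r ∨ ¬q ∨ ¬t ∨ (¬¬(¬s ∧ ¬t) ∧ ¬(r ∧ ¬p)) ∨ ¬r   [De Morgan]
⇔ ¬r ∨ ¬q ∨ ¬t ∨ (¬s ∧ ¬t ∧ ¬(r ∧ ¬p)) ∨ ¬r   [double negation]
⇔ ¬r ∨ ¬q ∨ ¬t ∨ (¬s ∧ ¬t ∧ (¬r ∨ ¬¬p)) ∨ ¬r   [De Morgan]
⇔ ¬r ∨ ¬q ∨ ¬t ∨ (¬s ∧ ¬t ∧ (¬r ∨ p)) ∨ ¬r   [double negation]
⇔ ¬r ∨ ¬q ∨ ¬t ∨ (¬s ∧ ¬t ∧ ¬r) ∨ (¬s ∧ ¬t ∧ p) ∨ ¬r   [distribute ∧ over ∨]
⇔ ¬r ∨ ¬q ∨ ¬t   [simplify]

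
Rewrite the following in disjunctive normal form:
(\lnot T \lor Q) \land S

(\lnot T \land S) \lor (Q \land S)

(\lnot T \lor Q) \land S
= (\lnot T \land S) \lor (Q \land S)   (distribute \land over \lor)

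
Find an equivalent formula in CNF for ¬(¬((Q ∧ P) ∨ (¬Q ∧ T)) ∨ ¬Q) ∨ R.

(P ∨ ¬Q ∨ R) ∧ (P ∨ T ∨ R) ∧ (Q ∨ R)

¬(¬((Q ∧ P) ∨ (¬Q ∧ T)) ∨ ¬Q) ∨ R
⇔ (¬¬((Q ∧ P) ∨ (¬Q ∧ T)) ∧ ¬¬Q) ∨ R   [De Morgan]
⇔ (((Q ∧ P) ∨ (¬Q ∧ T)) ∧ ¬¬Q) ∨ R   [double negation]
⇔ (((Q ∧ P) ∨ (¬Q ∧ T)) ∧ Q) ∨ R   [double negation]
⇔ (Q ∨ ¬Q ∨ R) ∧ (Q ∨ T ∨ R) ∧ (P ∨ ¬Q ∨ R) ∧ (P ∨ T ∨ R) ∧ (Q ∨ R)   [distribute ∨ over ∧]
⇔ (P ∨ ¬Q ∨ R) ∧ (P ∨ T ∨ R) ∧ (Q ∨ R)   [simplify]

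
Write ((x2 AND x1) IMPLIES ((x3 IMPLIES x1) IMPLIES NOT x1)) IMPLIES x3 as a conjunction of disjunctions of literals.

(x2 OR x3) AND (x1 OR x3)

((x2 AND x1) IMPLIES ((x3 IMPLIES x1) IMPLIES NOT x1)) IMPLIES x3
⇔ NOT ((x2 AND x1) IMPLIES ((x3 IMPLIES x1) IMPLIES NOT x1)) OR x3   [eliminate IMPLIES]
⇔ NOT (NOT (x2 AND x1) OR ((x3 IMPLIES x1) IMPLIES NOT x1)) OR x3   [eliminate IMPLIES]
⇔ NOT (NOT (x2 AND x1) OR NOT (x3 IMPLIES x1) OR NOT x1) OR x3   [eliminate IMPLIES]
⇔ NOT (NOT (x2 AND x1) OR NOT (NOT x3 OR x1) OR NOT x1) OR x3   [eliminate IMPLIES]
⇔ (NOT NOT (x2 AND x1) AND NOT NOT (NOT x3 OR x1) AND NOT NOT x1) OR x3   [De Morgan]
⇔ (x2 AND x1 AND NOT NOT (NOT x3 OR x1) AND NOT NOT x1) OR x3   [double negation]
⇔ (x2 AND x1 AND (NOT x3 OR x1) AND NOT NOT x1) OR x3   [double negation]
⇔ (x2 AND x1 AND (NOT x3 OR x1) AND x1) OR x3   [double negation]
⇔ (x2 OR x3) AND (x1 OR x3) AND (NOT x3 OR x1 OR x3) AND (x1 OR x3)   [distribute OR over AND]
⇔ (x2 OR x3) AND (x1 OR x3)   [simplify]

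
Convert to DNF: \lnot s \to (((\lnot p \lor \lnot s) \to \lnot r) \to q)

\lnot s \to (((\lnot p \lor \lnot s) \to \lnot r) \to q)
≡ \lnot \lnot s \lor (((\lnot p \lor \lnot s) \to \lnot r) \to q)   [eliminate \to]
≡ \lnot \lnot s \lor \lnot ((\lnot p \lor \lnot s) \to \lnot r) \lor q   [eliminate \to]
≡ \lnot \lnot s \lor \lnot (\lnot (\lnot p \lor \lnot s) \lor \lnot r) \lor q   [eliminate \to]
≡ s \lor \lnot (\lnot (\lnot p \lor \lnot s) \lor \lnot r) \lor q   [double negation]
≡ s \lor (\lnot \lnot (\lnot p \lor \lnot s) \land \lnot \lnot r) \lor q   [De Morgan]
≡ s \lor ((\lnot p \lor \lnot s) \land \lnot \lnot r) \lor q   [double negation]
≡ s \lor ((\lnot p \lor \lnot s) \land r) \lor q   [double negation]
≡ s \lor (\lnot p \land r) \lor (\lnot s \land r) \lor q   [distribute \land over \lor]

s \lor (\lnot p \land r) \lor (\lnot s \land r) \lor q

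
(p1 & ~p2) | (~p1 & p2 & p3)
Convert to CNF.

(p1 & ~p2) | (~p1 & p2 & p3)
≡ (p1 | ~p1) & (p1 | p2) & (p1 | p3) & (~p2 | ~p1) & (~p2 | p2) & (~p2 | p3)
≡ (p1 | p2) & (p1 | p3) & (~p2 | ~p1) & (~p2 | p3)

(p1 | p2) & (p1 | p3) & (~p2 | ~p1) & (~p2 | p3)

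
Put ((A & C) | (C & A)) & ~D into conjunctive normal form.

A & C & ~D

((A & C) | (C & A)) & ~D
= (A | C) & (A | A) & (C | C) & (C | A) & ~D   [distribute | over &]
= A & C & ~D   [simplify]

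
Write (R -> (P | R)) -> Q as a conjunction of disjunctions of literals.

(R | Q) & (~P | Q) & (~R | Q)

(R -> (P | R)) -> Q
≡ ~(R -> (P | R)) | Q   [eliminate ->]
≡ ~(~R | P | R) | Q   [eliminate ->]
≡ (~~R & ~P & ~R) | Q   [De Morgan]
≡ (R & ~P & ~R) | Q   [double negation]
≡ (R | Q) & (~P | Q) & (~R | Q)   [distribute | over &]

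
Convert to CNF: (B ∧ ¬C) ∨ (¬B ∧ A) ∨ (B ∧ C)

B ∨ A

(B ∧ ¬C) ∨ (¬B ∧ A) ∨ (B ∧ C)
≡ (B ∨ ¬B ∨ B) ∧ (B ∨ ¬B ∨ C) ∧ (B ∨ A ∨ B) ∧ (B ∨ A ∨ C) ∧ (¬C ∨ ¬B ∨ B) ∧ (¬C ∨ ¬B ∨ C) ∧ (¬C ∨ A ∨ B) ∧ (¬C ∨ A ∨ C)   — distribute ∨ over ∧
≡ B ∨ A   — simplify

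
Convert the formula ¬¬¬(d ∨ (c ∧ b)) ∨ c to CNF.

¬d ∨ c

¬¬¬(d ∨ (c ∧ b)) ∨ c
⇔ ¬(d ∨ (c ∧ b)) ∨ c   [double negation]
⇔ (¬d ∧ ¬(c ∧ b)) ∨ c   [De Morgan]
⇔ (¬d ∧ (¬c ∨ ¬b)) ∨ c   [De Morgan]
⇔ (¬d ∨ c) ∧ (¬c ∨ ¬b ∨ c)   [distribute ∨ over ∧]
⇔ ¬d ∨ c   [simplify]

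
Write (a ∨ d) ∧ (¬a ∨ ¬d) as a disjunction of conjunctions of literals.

(a ∨ d) ∧ (¬a ∨ ¬d)
= (a ∧ ¬a) ∨ (a ∧ ¬d) ∨ (d ∧ ¬a) ∨ (d ∧ ¬d)   — distribute ∧ over ∨
= (a ∧ ¬d) ∨ (d ∧ ¬a)   — simplify

(a ∧ ¬d) ∨ (d ∧ ¬a)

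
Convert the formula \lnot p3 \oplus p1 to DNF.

(\lnot p3 \land \lnot p1) \lor (p3 \land p1)

\lnot p3 \oplus p1
= (\lnot p3 \land \lnot p1) \lor (\lnot \lnot p3 \land p1)   [expand \oplus]
= (\lnot p3 \land \lnot p1) \lor (p3 \land p1)   [double negation]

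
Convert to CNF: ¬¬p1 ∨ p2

p1 ∨ p2

¬¬p1 ∨ p2
≡ p1 ∨ p2   [double negation]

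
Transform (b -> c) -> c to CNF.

b | c

(b -> c) -> c
⇔ ~(b -> c) | c   [eliminate ->]
⇔ ~(~b | c) | c   [eliminate ->]
⇔ (~~b & ~c) | c   [De Morgan]
⇔ (b & ~c) | c   [double negation]
⇔ (b | c) & (~c | c)   [distribute | over &]
⇔ b | c   [simplify]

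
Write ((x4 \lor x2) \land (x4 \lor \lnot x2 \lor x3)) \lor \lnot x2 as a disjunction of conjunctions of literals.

x4 \lor (x2 \land x3) \lor \lnot x2

((x4 \lor x2) \land (x4 \lor \lnot x2 \lor x3)) \lor \lnot x2
≡ (x4 \land x4) \lor (x4 \land \lnot x2) \lor (x4 \land x3) \lor (x2 \land x4) \lor (x2 \land \lnot x2) \lor (x2 \land x3) \lor \lnot x2   [distribute \land over \lor]
≡ x4 \lor (x2 \land x3) \lor \lnot x2   [simplify]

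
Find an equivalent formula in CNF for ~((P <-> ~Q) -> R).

(~P | ~Q) & (Q | P) & ~R

~((P <-> ~Q) -> R)
= ~(~(P <-> ~Q) | R)   [eliminate ->]
= ~(~((P -> ~Q) & (~Q -> P)) | R)   [eliminate <->]
= ~(~((~P | ~Q) & (~Q -> P)) | R)   [eliminate ->]
= ~(~((~P | ~Q) & (~~Q | P)) | R)   [eliminate ->]
= ~~((~P | ~Q) & (~~Q | P)) & ~R   [De Morgan]
= (~P | ~Q) & (~~Q | P) & ~R   [double negation]
= (~P | ~Q) & (Q | P) & ~R   [double negation]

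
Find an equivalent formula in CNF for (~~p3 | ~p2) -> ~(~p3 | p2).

(~p3 | ~p2) & (p2 | p3)

(~~p3 | ~p2) -> ~(~p3 | p2)
= ~(~~p3 | ~p2) | ~(~p3 | p2)   (eliminate ->)
= (~~~p3 & ~~p2) | ~(~p3 | p2)   (De Morgan)
= (~p3 & ~~p2) | ~(~p3 | p2)   (double negation)
= (~p3 & p2) | ~(~p3 | p2)   (double negation)
= (~p3 & p2) | (~~p3 & ~p2)   (De Morgan)
= (~p3 & p2) | (p3 & ~p2)   (double negation)
= (~p3 | p3) & (~p3 | ~p2) & (p2 | p3) & (p2 | ~p2)   (distribute | over &)
= (~p3 | ~p2) & (p2 | p3)   (simplify)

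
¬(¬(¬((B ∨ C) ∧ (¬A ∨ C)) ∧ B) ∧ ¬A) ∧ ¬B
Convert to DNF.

A ∧ ¬B

¬(¬(¬((B ∨ C) ∧ (¬A ∨ C)) ∧ B) ∧ ¬A) ∧ ¬B
= (¬¬(¬((B ∨ C) ∧ (¬A ∨ C)) ∧ B) ∨ ¬¬A) ∧ ¬B
= ((¬((B ∨ C) ∧ (¬A ∨ C)) ∧ B) ∨ ¬¬A) ∧ ¬B
= (((¬(B ∨ C) ∨ ¬(¬A ∨ C)) ∧ B) ∨ ¬¬A) ∧ ¬B
= ((((¬B ∧ ¬C) ∨ ¬(¬A ∨ C)) ∧ B) ∨ ¬¬A) ∧ ¬B
= ((((¬B ∧ ¬C) ∨ (¬¬A ∧ ¬C)) ∧ B) ∨ ¬¬A) ∧ ¬B
= ((((¬B ∧ ¬C) ∨ (A ∧ ¬C)) ∧ B) ∨ ¬¬A) ∧ ¬B
= ((((¬B ∧ ¬C) ∨ (A ∧ ¬C)) ∧ B) ∨ A) ∧ ¬B
= (¬B ∧ ¬C ∧ B ∧ ¬B) ∨ (A ∧ ¬C ∧ B ∧ ¬B) ∨ (A ∧ ¬B)
= A ∧ ¬B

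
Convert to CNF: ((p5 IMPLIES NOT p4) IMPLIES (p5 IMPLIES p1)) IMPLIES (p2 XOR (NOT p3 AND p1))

(NOT p5 OR NOT p4 OR p2 OR NOT p3) AND (NOT p5 OR NOT p4 OR p2 OR p1) AND (p5 OR p2 OR NOT p3) AND (p5 OR p2 OR p1) AND (NOT p1 OR p2 OR NOT p3) AND (NOT p1 OR NOT p2 OR p3)

((p5 IMPLIES NOT p4) IMPLIES (p5 IMPLIES p1)) IMPLIES (p2 XOR (NOT p3 AND p1))
≡ NOT ((p5 IMPLIES NOT p4) IMPLIES (p5 IMPLIES p1)) OR (p2 XOR (NOT p3 AND p1))   (eliminate IMPLIES)
≡ NOT (NOT (p5 IMPLIES NOT p4) OR (p5 IMPLIES p1)) OR (p2 XOR (NOT p3 AND p1))   (eliminate IMPLIES)
≡ NOT (NOT (NOT p5 OR NOT p4) OR (p5 IMPLIES p1)) OR (p2 XOR (NOT p3 AND p1))   (eliminate IMPLIES)
≡ NOT (NOT (NOT p5 OR NOT p4) OR NOT p5 OR p1) OR (p2 XOR (NOT p3 AND p1))   (eliminate IMPLIES)
≡ NOT (NOT (NOT p5 OR NOT p4) OR NOT p5 OR p1) OR ((p2 OR (NOT p3 AND p1)) AND NOT (p2 AND NOT p3 AND p1))   (expand XOR)
≡ (NOT NOT (NOT p5 OR NOT p4) AND NOT NOT p5 AND NOT p1) OR ((p2 OR (NOT p3 AND p1)) AND NOT (p2 AND NOT p3 AND p1))   (De Morgan)
≡ ((NOT p5 OR NOT p4) AND NOT NOT p5 AND NOT p1) OR ((p2 OR (NOT p3 AND p1)) AND NOT (p2 AND NOT p3 AND p1))   (double negation)
≡ ((NOT p5 OR NOT p4) AND p5 AND NOT p1) OR ((p2 OR (NOT p3 AND p1)) AND NOT (p2 AND NOT p3 AND p1))   (double negation)
≡ ((NOT p5 OR NOT p4) AND p5 AND NOT p1) OR ((p2 OR (NOT p3 AND p1)) AND (NOT p2 OR NOT NOT p3 OR NOT p1))   (De Morgan)
≡ ((NOT p5 OR NOT p4) AND p5 AND NOT p1) OR ((p2 OR (NOT p3 AND p1)) AND (NOT p2 OR p3 OR NOT p1))   (double negation)
≡ (NOT p5 OR NOT p4 OR p2 OR NOT p3) AND (NOT p5 OR NOT p4 OR p2 OR p1) AND (NOT p5 OR NOT p4 OR NOT p2 OR p3 OR NOT p1) AND (p5 OR p2 OR NOT p3) AND (p5 OR p2 OR p1) AND (p5 OR NOT p2 OR p3 OR NOT p1) AND (NOT p1 OR p2 OR NOT p3) AND (NOT p1 OR p2 OR p1) AND (NOT p1 OR NOT p2 OR p3 OR NOT p1)   (distribute OR over AND)
≡ (NOT p5 OR NOT p4 OR p2 OR NOT p3) AND (NOT p5 OR NOT p4 OR p2 OR p1) AND (p5 OR p2 OR NOT p3) AND (p5 OR p2 OR p1) AND (NOT p1 OR p2 OR NOT p3) AND (NOT p1 OR NOT p2 OR p3)   (simplify)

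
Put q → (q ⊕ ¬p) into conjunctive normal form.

¬q ∨ p

q → (q ⊕ ¬p)
≡ ¬q ∨ (q ⊕ ¬p)   [eliminate →]
≡ ¬q ∨ ((q ∨ ¬p) ∧ ¬(q ∧ ¬p))   [expand ⊕]
≡ ¬q ∨ ((q ∨ ¬p) ∧ (¬q ∨ ¬¬p))   [De Morgan]
≡ ¬q ∨ ((q ∨ ¬p) ∧ (¬q ∨ p))   [double negation]
≡ (¬q ∨ q ∨ ¬p) ∧ (¬q ∨ ¬q ∨ p)   [distribute ∨ over ∧]
≡ ¬q ∨ p   [simplify]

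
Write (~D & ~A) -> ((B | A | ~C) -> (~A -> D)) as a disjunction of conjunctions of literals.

(~D & ~A) -> ((B | A | ~C) -> (~A -> D))
= ~(~D & ~A) | ((B | A | ~C) -> (~A -> D))   [eliminate ->]
= ~(~D & ~A) | ~(B | A | ~C) | (~A -> D)   [eliminate ->]
= ~(~D & ~A) | ~(B | A | ~C) | ~~A | D   [eliminate ->]
= ~~D | ~~A | ~(B | A | ~C) | ~~A | D   [De Morgan]
= D | ~~A | ~(B | A | ~C) | ~~A | D   [double negation]
= D | A | ~(B | A | ~C) | ~~A | D   [double negation]
= D | A | (~B & ~A & ~~C) | ~~A | D   [De Morgan]
= D | A | (~B & ~A & C) | ~~A | D   [double negation]
= D | A | (~B & ~A & C) | A | D   [double negation]
= D | A | (~B & ~A & C)   [simplify]

D | A | (~B & ~A & C)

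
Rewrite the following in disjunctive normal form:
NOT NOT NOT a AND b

NOT a AND b

NOT NOT NOT a AND b
≡ NOT a AND b   [double negation]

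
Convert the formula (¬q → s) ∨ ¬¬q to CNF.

q ∨ s

(¬q → s) ∨ ¬¬q
≡ ¬¬q ∨ s ∨ ¬¬q
≡ q ∨ s ∨ ¬¬q
≡ q ∨ s ∨ q
≡ q ∨ s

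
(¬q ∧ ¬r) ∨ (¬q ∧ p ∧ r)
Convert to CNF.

(¬q ∧ ¬r) ∨ (¬q ∧ p ∧ r)
≡ (¬q ∨ ¬q) ∧ (¬q ∨ p) ∧ (¬q ∨ r) ∧ (¬r ∨ ¬q) ∧ (¬r ∨ p) ∧ (¬r ∨ r)   — distribute ∨ over ∧
≡ ¬q ∧ (¬r ∨ p)   — simplify

¬q ∧ (¬r ∨ p)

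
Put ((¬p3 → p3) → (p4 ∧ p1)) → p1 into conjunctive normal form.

((¬p3 → p3) → (p4 ∧ p1)) → p1
≡ ¬((¬p3 → p3) → (p4 ∧ p1)) ∨ p1
≡ ¬(¬(¬p3 → p3) ∨ (p4 ∧ p1)) ∨ p1
≡ ¬(¬(¬¬p3 ∨ p3) ∨ (p4 ∧ p1)) ∨ p1
≡ (¬¬(¬¬p3 ∨ p3) ∧ ¬(p4 ∧ p1)) ∨ p1
≡ ((¬¬p3 ∨ p3) ∧ ¬(p4 ∧ p1)) ∨ p1
≡ ((p3 ∨ p3) ∧ ¬(p4 ∧ p1)) ∨ p1
≡ ((p3 ∨ p3) ∧ (¬p4 ∨ ¬p1)) ∨ p1
≡ (p3 ∨ p3 ∨ p1) ∧ (¬p4 ∨ ¬p1 ∨ p1)
≡ p3 ∨ p1

p3 ∨ p1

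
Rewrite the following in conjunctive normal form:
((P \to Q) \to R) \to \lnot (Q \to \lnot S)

((P \to Q) \to R) \to \lnot (Q \to \lnot S)
≡ \lnot ((P \to Q) \to R) \lor \lnot (Q \to \lnot S)   [eliminate \to]
≡ \lnot (\lnot (P \to Q) \lor R) \lor \lnot (Q \to \lnot S)   [eliminate \to]
≡ \lnot (\lnot (\lnot P \lor Q) \lor R) \lor \lnot (Q \to \lnot S)   [eliminate \to]
≡ \lnot (\lnot (\lnot P \lor Q) \lor R) \lor \lnot (\lnot Q \lor \lnot S)   [eliminate \to]
≡ (\lnot \lnot (\lnot P \lor Q) \land \lnot R) \lor \lnot (\lnot Q \lor \lnot S)   [De Morgan]
≡ ((\lnot P \lor Q) \land \lnot R) \lor \lnot (\lnot Q \lor \lnot S)   [double negation]
≡ ((\lnot P \lor Q) \land \lnot R) \lor (\lnot \lnot Q \land \lnot \lnot S)   [De Morgan]
≡ ((\lnot P \lor Q) \land \lnot R) \lor (Q \land \lnot \lnot S)   [double negation]
≡ ((\lnot P \lor Q) \land \lnot R) \lor (Q \land S)   [double negation]
≡ (\lnot P \lor Q \lor Q) \land (\lnot P \lor Q \lor S) \land (\lnot R \lor Q) \land (\lnot R \lor S)   [distribute \lor over \land]
≡ (\lnot P \lor Q) \land (\lnot R \lor Q) \land (\lnot R \lor S)   [simplify]

(\lnot P \lor Q) \land (\lnot R \lor Q) \land (\lnot R \lor S)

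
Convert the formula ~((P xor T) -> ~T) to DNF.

~((P xor T) -> ~T)
= ~(~(P xor T) | ~T)
= ~(~((P & ~T) | (~P & T)) | ~T)
= ~~((P & ~T) | (~P & T)) & ~~T
= ((P & ~T) | (~P & T)) & ~~T
= ((P & ~T) | (~P & T)) & T
= (P & ~T & T) | (~P & T & T)
= ~P & T

~P & T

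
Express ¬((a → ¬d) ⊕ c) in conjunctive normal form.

(a ∨ c) ∧ (d ∨ c) ∧ (¬c ∨ ¬a ∨ ¬d)

¬((a → ¬d) ⊕ c)
≡ ¬(((a → ¬d) ∨ c) ∧ ¬((a → ¬d) ∧ c))   [expand ⊕]
≡ ¬((¬a ∨ ¬d ∨ c) ∧ ¬((a → ¬d) ∧ c))   [eliminate →]
≡ ¬((¬a ∨ ¬d ∨ c) ∧ ¬((¬a ∨ ¬d) ∧ c))   [eliminate →]
≡ ¬(¬a ∨ ¬d ∨ c) ∨ ¬¬((¬a ∨ ¬d) ∧ c)   [De Morgan]
≡ (¬¬a ∧ ¬¬d ∧ ¬c) ∨ ¬¬((¬a ∨ ¬d) ∧ c)   [De Morgan]
≡ (a ∧ ¬¬d ∧ ¬c) ∨ ¬¬((¬a ∨ ¬d) ∧ c)   [double negation]
≡ (a ∧ d ∧ ¬c) ∨ ¬¬((¬a ∨ ¬d) ∧ c)   [double negation]
≡ (a ∧ d ∧ ¬c) ∨ ((¬a ∨ ¬d) ∧ c)   [double negation]
≡ (a ∨ ¬a ∨ ¬d) ∧ (a ∨ c) ∧ (d ∨ ¬a ∨ ¬d) ∧ (d ∨ c) ∧ (¬c ∨ ¬a ∨ ¬d) ∧ (¬c ∨ c)   [distribute ∨ over ∧]
≡ (a ∨ c) ∧ (d ∨ c) ∧ (¬c ∨ ¬a ∨ ¬d)   [simplify]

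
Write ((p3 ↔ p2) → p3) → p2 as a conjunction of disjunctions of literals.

((p3 ↔ p2) → p3) → p2
⇔ ¬((p3 ↔ p2) → p3) ∨ p2   (eliminate →)
⇔ ¬(¬(p3 ↔ p2) ∨ p3) ∨ p2   (eliminate →)
⇔ ¬(¬((p3 → p2) ∧ (p2 → p3)) ∨ p3) ∨ p2   (eliminate ↔)
⇔ ¬(¬((¬p3 ∨ p2) ∧ (p2 → p3)) ∨ p3) ∨ p2   (eliminate →)
⇔ ¬(¬((¬p3 ∨ p2) ∧ (¬p2 ∨ p3)) ∨ p3) ∨ p2   (eliminate →)
⇔ ¬¬((¬p3 ∨ p2) ∧ (¬p2 ∨ p3)) ∧ ¬p3 ∨ p2   (De Morgan)
⇔ (¬p3 ∨ p2) ∧ (¬p2 ∨ p3) ∧ ¬p3 ∨ p2   (double negation)
⇔ (¬p3 ∨ p2 ∨ p2) ∧ (¬p2 ∨ p3 ∨ p2) ∧ (¬p3 ∨ p2)   (distribute ∨ over ∧)
⇔ ¬p3 ∨ p2   (simplify)

¬p3 ∨ p2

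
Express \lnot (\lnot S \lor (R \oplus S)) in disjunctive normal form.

\lnot (\lnot S \lor (R \oplus S))
≡ \lnot (\lnot S \lor (R \land \lnot S) \lor (\lnot R \land S))   [expand \oplus]
≡ \lnot \lnot S \land \lnot (R \land \lnot S) \land \lnot (\lnot R \land S)   [De Morgan]
≡ S \land \lnot (R \land \lnot S) \land \lnot (\lnot R \land S)   [double negation]
≡ S \land (\lnot R \lor \lnot \lnot S) \land \lnot (\lnot R \land S)   [De Morgan]
≡ S \land (\lnot R \lor S) \land \lnot (\lnot R \land S)   [double negation]
≡ S \land (\lnot R \lor S) \land (\lnot \lnot R \lor \lnot S)   [De Morgan]
≡ S \land (\lnot R \lor S) \land (R \lor \lnot S)   [double negation]
≡ (S \land \lnot R \land R) \lor (S \land \lnot R \land \lnot S) \lor (S \land S \land R) \lor (S \land S \land \lnot S)   [distribute \land over \lor]
≡ S \land R   [simplify]

S \land R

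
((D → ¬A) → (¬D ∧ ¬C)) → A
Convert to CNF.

((D → ¬A) → (¬D ∧ ¬C)) → A
≡ ¬((D → ¬A) → (¬D ∧ ¬C)) ∨ A   [eliminate →]
≡ ¬(¬(D → ¬A) ∨ (¬D ∧ ¬C)) ∨ A   [eliminate →]
≡ ¬(¬(¬D ∨ ¬A) ∨ (¬D ∧ ¬C)) ∨ A   [eliminate →]
≡ (¬¬(¬D ∨ ¬A) ∧ ¬(¬D ∧ ¬C)) ∨ A   [De Morgan]
≡ ((¬D ∨ ¬A) ∧ ¬(¬D ∧ ¬C)) ∨ A   [double negation]
≡ ((¬D ∨ ¬A) ∧ (¬¬D ∨ ¬¬C)) ∨ A   [De Morgan]
≡ ((¬D ∨ ¬A) ∧ (D ∨ ¬¬C)) ∨ A   [double negation]
≡ ((¬D ∨ ¬A) ∧ (D ∨ C)) ∨ A   [double negation]
≡ (¬D ∨ ¬A ∨ A) ∧ (D ∨ C ∨ A)   [distribute ∨ over ∧]
≡ D ∨ C ∨ A   [simplify]

D ∨ C ∨ A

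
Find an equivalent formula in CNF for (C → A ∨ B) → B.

(C → A ∨ B) → B
≡ ¬(C → A ∨ B) ∨ B
≡ ¬(¬C ∨ A ∨ B) ∨ B
≡ ¬¬C ∧ ¬A ∧ ¬B ∨ B
≡ C ∧ ¬A ∧ ¬B ∨ B
≡ (C ∨ B) ∧ (¬A ∨ B) ∧ (¬B ∨ B)
≡ (C ∨ B) ∧ (¬A ∨ B)

(C ∨ B) ∧ (¬A ∨ B)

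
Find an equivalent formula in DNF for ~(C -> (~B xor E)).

(C & B & ~E) | (C & E & ~B)

~(C -> (~B xor E))
⇔ ~(~C | (~B xor E))   — eliminate ->
⇔ ~(~C | (~B & ~E) | (~~B & E))   — expand xor
⇔ ~~C & ~(~B & ~E) & ~(~~B & E)   — De Morgan
⇔ C & ~(~B & ~E) & ~(~~B & E)   — double negation
⇔ C & (~~B | ~~E) & ~(~~B & E)   — De Morgan
⇔ C & (B | ~~E) & ~(~~B & E)   — double negation
⇔ C & (B | E) & ~(~~B & E)   — double negation
⇔ C & (B | E) & (~~~B | ~E)   — De Morgan
⇔ C & (B | E) & (~B | ~E)   — double negation
⇔ (C & B & ~B) | (C & B & ~E) | (C & E & ~B) | (C & E & ~E)   — distribute & over |
⇔ (C & B & ~E) | (C & E & ~B)   — simplify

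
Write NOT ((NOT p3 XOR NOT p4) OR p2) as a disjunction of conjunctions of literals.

NOT ((NOT p3 XOR NOT p4) OR p2)
≡ NOT ((NOT p3 AND NOT NOT p4) OR (NOT NOT p3 AND NOT p4) OR p2)   [expand XOR]
≡ NOT (NOT p3 AND NOT NOT p4) AND NOT (NOT NOT p3 AND NOT p4) AND NOT p2   [De Morgan]
≡ (NOT NOT p3 OR NOT NOT NOT p4) AND NOT (NOT NOT p3 AND NOT p4) AND NOT p2   [De Morgan]
≡ (p3 OR NOT NOT NOT p4) AND NOT (NOT NOT p3 AND NOT p4) AND NOT p2   [double negation]
≡ (p3 OR NOT p4) AND NOT (NOT NOT p3 AND NOT p4) AND NOT p2   [double negation]
≡ (p3 OR NOT p4) AND (NOT NOT NOT p3 OR NOT NOT p4) AND NOT p2   [De Morgan]
≡ (p3 OR NOT p4) AND (NOT p3 OR NOT NOT p4) AND NOT p2   [double negation]
≡ (p3 OR NOT p4) AND (NOT p3 OR p4) AND NOT p2   [double negation]
≡ (p3 AND NOT p3 AND NOT p2) OR (p3 AND p4 AND NOT p2) OR (NOT p4 AND NOT p3 AND NOT p2) OR (NOT p4 AND p4 AND NOT p2)   [distribute AND over OR]
≡ (p3 AND p4 AND NOT p2) OR (NOT p4 AND NOT p3 AND NOT p2)   [simplify]

(p3 AND p4 AND NOT p2) OR (NOT p4 AND NOT p3 AND NOT p2)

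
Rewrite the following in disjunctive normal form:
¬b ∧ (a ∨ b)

¬b ∧ (a ∨ b)
≡ (¬b ∧ a) ∨ (¬b ∧ b)   [distribute ∧ over ∨]
≡ ¬b ∧ a   [simplify]

¬b ∧ a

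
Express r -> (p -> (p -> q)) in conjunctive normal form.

~r | ~p | q

r -> (p -> (p -> q))
= ~r | (p -> (p -> q))   [eliminate ->]
= ~r | ~p | (p -> q)   [eliminate ->]
= ~r | ~p | ~p | q   [eliminate ->]
= ~r | ~p | q   [simplify]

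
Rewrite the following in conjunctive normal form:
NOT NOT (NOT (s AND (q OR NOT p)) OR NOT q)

NOT NOT (NOT (s AND (q OR NOT p)) OR NOT q)
≡ NOT (s AND (q OR NOT p)) OR NOT q
≡ NOT s OR NOT (q OR NOT p) OR NOT q
≡ NOT s OR (NOT q AND NOT NOT p) OR NOT q
≡ NOT s OR (NOT q AND p) OR NOT q
≡ (NOT s OR NOT q OR NOT q) AND (NOT s OR p OR NOT q)
≡ NOT s OR NOT q

NOT s OR NOT q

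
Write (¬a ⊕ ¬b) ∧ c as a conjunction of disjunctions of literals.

(¬a ∨ ¬b) ∧ (a ∨ b) ∧ c

(¬a ⊕ ¬b) ∧ c
= (¬a ∨ ¬b) ∧ ¬(¬a ∧ ¬b) ∧ c   (expand ⊕)
= (¬a ∨ ¬b) ∧ (¬¬a ∨ ¬¬b) ∧ c   (De Morgan)
= (¬a ∨ ¬b) ∧ (a ∨ ¬¬b) ∧ c   (double negation)
= (¬a ∨ ¬b) ∧ (a ∨ b) ∧ c   (double negation)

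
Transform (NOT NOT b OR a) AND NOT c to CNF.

(NOT NOT b OR a) AND NOT c
= (b OR a) AND NOT c   (double negation)

(b OR a) AND NOT c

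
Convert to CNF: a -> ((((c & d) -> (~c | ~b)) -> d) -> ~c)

a -> ((((c & d) -> (~c | ~b)) -> d) -> ~c)
⇔ ~a | ((((c & d) -> (~c | ~b)) -> d) -> ~c)   — eliminate ->
⇔ ~a | ~(((c & d) -> (~c | ~b)) -> d) | ~c   — eliminate ->
⇔ ~a | ~(~((c & d) -> (~c | ~b)) | d) | ~c   — eliminate ->
⇔ ~a | ~(~(~(c & d) | ~c | ~b) | d) | ~c   — eliminate ->
⇔ ~a | (~~(~(c & d) | ~c | ~b) & ~d) | ~c   — De Morgan
⇔ ~a | ((~(c & d) | ~c | ~b) & ~d) | ~c   — double negation
⇔ ~a | ((~c | ~d | ~c | ~b) & ~d) | ~c   — De Morgan
⇔ (~a | ~c | ~d | ~c | ~b | ~c) & (~a | ~d | ~c)   — distribute | over &
⇔ ~a | ~d | ~c   — simplify

~a | ~d | ~c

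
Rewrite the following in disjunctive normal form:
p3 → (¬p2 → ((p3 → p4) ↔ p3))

p3 → (¬p2 → ((p3 → p4) ↔ p3))
≡ ¬p3 ∨ (¬p2 → ((p3 → p4) ↔ p3))   [eliminate →]
≡ ¬p3 ∨ ¬¬p2 ∨ ((p3 → p4) ↔ p3)   [eliminate →]
≡ ¬p3 ∨ ¬¬p2 ∨ (((p3 → p4) → p3) ∧ (p3 → (p3 → p4)))   [eliminate ↔]
≡ ¬p3 ∨ ¬¬p2 ∨ ((¬(p3 → p4) ∨ p3) ∧ (p3 → (p3 → p4)))   [eliminate →]
≡ ¬p3 ∨ ¬¬p2 ∨ ((¬(¬p3 ∨ p4) ∨ p3) ∧ (p3 → (p3 → p4)))   [eliminate →]
≡ ¬p3 ∨ ¬¬p2 ∨ ((¬(¬p3 ∨ p4) ∨ p3) ∧ (¬p3 ∨ (p3 → p4)))   [eliminate →]
≡ ¬p3 ∨ ¬¬p2 ∨ ((¬(¬p3 ∨ p4) ∨ p3) ∧ (¬p3 ∨ ¬p3 ∨ p4))   [eliminate →]
≡ ¬p3 ∨ p2 ∨ ((¬(¬p3 ∨ p4) ∨ p3) ∧ (¬p3 ∨ ¬p3 ∨ p4))   [double negation]
≡ ¬p3 ∨ p2 ∨ (((¬¬p3 ∧ ¬p4) ∨ p3) ∧ (¬p3 ∨ ¬p3 ∨ p4))   [De Morgan]
≡ ¬p3 ∨ p2 ∨ (((p3 ∧ ¬p4) ∨ p3) ∧ (¬p3 ∨ ¬p3 ∨ p4))   [double negation]
≡ ¬p3 ∨ p2 ∨ (p3 ∧ ¬p4 ∧ ¬p3) ∨ (p3 ∧ ¬p4 ∧ ¬p3) ∨ (p3 ∧ ¬p4 ∧ p4) ∨ (p3 ∧ ¬p3) ∨ (p3 ∧ ¬p3) ∨ (p3 ∧ p4)   [distribute ∧ over ∨]
≡ ¬p3 ∨ p2 ∨ (p3 ∧ p4)   [simplify]

¬p3 ∨ p2 ∨ (p3 ∧ p4)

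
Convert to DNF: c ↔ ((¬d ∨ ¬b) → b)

(¬c ∧ ¬b) ∨ (b ∧ c)

c ↔ ((¬d ∨ ¬b) → b)
≡ (c → ((¬d ∨ ¬b) → b)) ∧ (((¬d ∨ ¬b) → b) → c)
≡ (¬c ∨ ((¬d ∨ ¬b) → b)) ∧ (((¬d ∨ ¬b) → b) → c)
≡ (¬c ∨ ¬(¬d ∨ ¬b) ∨ b) ∧ (((¬d ∨ ¬b) → b) → c)
≡ (¬c ∨ ¬(¬d ∨ ¬b) ∨ b) ∧ (¬((¬d ∨ ¬b) → b) ∨ c)
≡ (¬c ∨ ¬(¬d ∨ ¬b) ∨ b) ∧ (¬(¬(¬d ∨ ¬b) ∨ b) ∨ c)
≡ (¬c ∨ (¬¬d ∧ ¬¬b) ∨ b) ∧ (¬(¬(¬d ∨ ¬b) ∨ b) ∨ c)
≡ (¬c ∨ (d ∧ ¬¬b) ∨ b) ∧ (¬(¬(¬d ∨ ¬b) ∨ b) ∨ c)
≡ (¬c ∨ (d ∧ b) ∨ b) ∧ (¬(¬(¬d ∨ ¬b) ∨ b) ∨ c)
≡ (¬c ∨ (d ∧ b) ∨ b) ∧ ((¬¬(¬d ∨ ¬b) ∧ ¬b) ∨ c)
≡ (¬c ∨ (d ∧ b) ∨ b) ∧ (((¬d ∨ ¬b) ∧ ¬b) ∨ c)
≡ (¬c ∧ ¬d ∧ ¬b) ∨ (¬c ∧ ¬b ∧ ¬b) ∨ (¬c ∧ c) ∨ (d ∧ b ∧ ¬d ∧ ¬b) ∨ (d ∧ b ∧ ¬b ∧ ¬b) ∨ (d ∧ b ∧ c) ∨ (b ∧ ¬d ∧ ¬b) ∨ (b ∧ ¬b ∧ ¬b) ∨ (b ∧ c)
≡ (¬c ∧ ¬b) ∨ (b ∧ c)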